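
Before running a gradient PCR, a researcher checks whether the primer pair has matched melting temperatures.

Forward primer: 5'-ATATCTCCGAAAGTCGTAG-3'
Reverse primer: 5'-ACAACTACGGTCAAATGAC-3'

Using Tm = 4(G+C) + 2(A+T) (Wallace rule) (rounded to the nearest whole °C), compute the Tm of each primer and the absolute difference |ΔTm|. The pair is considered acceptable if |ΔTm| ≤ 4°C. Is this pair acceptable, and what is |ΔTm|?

|ΔTm| = 0°C; the pair is acceptable.

Forward: A=6 T=5 G=4 C=4 → Tm = 2·11 + 4·8 = 54°C.
Reverse: A=8 T=3 G=3 C=5 → Tm = 2·11 + 4·8 = 54°C.
|ΔTm| = |54 − 54| = 0°C, ≤ 4°C.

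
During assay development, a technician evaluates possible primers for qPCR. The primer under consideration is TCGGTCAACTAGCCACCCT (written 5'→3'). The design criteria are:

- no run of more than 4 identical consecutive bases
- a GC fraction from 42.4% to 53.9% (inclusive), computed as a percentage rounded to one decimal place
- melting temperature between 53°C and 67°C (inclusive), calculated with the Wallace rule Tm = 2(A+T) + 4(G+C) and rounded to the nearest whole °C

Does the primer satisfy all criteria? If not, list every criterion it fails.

Fails: GC content.

Base counts: A=4, T=4, G=3, C=8 (length 19).
homopolymer run: longest run = 3 ✓
GC content: GC 11/19 = 57.9%, outside 42.4–53.9% ✗
Tm: Tm = 2·8 + 4·11 = 60°C ✓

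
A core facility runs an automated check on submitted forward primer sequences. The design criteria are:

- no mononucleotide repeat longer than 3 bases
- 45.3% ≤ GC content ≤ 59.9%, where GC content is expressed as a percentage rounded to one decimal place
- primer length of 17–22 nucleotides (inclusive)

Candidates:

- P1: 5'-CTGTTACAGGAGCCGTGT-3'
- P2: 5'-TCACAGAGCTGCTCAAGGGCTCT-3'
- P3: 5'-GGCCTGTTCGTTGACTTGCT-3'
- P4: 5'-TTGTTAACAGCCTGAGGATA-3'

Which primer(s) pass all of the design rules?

P1 and P3.

P1 (18 nt, A=3 T=5 G=6 C=4): longest run = 2 ✓; GC 10/18 = 55.6% ✓; length 18 ✓ — passes.
P2 (23 nt, A=5 T=5 G=6 C=7): longest run = 3 ✓; GC 13/23 = 56.5% ✓; length 23, outside 17–22 ✗ — fails.
P3 (20 nt, A=1 T=8 G=6 C=5): longest run = 2 ✓; GC 11/20 = 55.0% ✓; length 20 ✓ — passes.
P4 (20 nt, A=6 T=6 G=5 C=3): longest run = 2 ✓; GC 8/20 = 40.0%, outside 45.3–59.9% ✗; length 20 ✓ — fails.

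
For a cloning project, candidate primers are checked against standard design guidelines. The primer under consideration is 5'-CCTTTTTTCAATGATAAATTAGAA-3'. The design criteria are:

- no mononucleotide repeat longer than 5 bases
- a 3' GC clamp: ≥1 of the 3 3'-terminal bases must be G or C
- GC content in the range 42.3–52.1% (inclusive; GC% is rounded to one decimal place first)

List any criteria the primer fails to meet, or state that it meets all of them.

Fails: homopolymer run, GC content.

Base counts: A=9, T=10, G=2, C=3 (length 24).
homopolymer run: longest run = 6, exceeds 5 ✗
GC clamp: 3' end GAA has 1 G/C ✓
GC content: GC 5/24 = 20.8%, outside 42.3–52.1% ✗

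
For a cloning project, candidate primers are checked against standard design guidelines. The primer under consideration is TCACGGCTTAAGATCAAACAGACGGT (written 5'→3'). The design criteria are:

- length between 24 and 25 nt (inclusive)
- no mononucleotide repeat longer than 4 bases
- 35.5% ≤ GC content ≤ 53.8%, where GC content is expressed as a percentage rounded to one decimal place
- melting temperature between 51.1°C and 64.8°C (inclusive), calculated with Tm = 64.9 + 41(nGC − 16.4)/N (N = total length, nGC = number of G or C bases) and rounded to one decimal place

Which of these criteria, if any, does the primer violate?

Base counts: A=9, T=5, G=6, C=6 (length 26).
length: length 26, outside 24–25 ✗
homopolymer run: longest run = 3 ✓
GC content: GC 12/26 = 46.2% ✓
Tm: Tm = 64.9 + 41·(12 − 16.4)/26 = 58.0°C ✓

Fails: length.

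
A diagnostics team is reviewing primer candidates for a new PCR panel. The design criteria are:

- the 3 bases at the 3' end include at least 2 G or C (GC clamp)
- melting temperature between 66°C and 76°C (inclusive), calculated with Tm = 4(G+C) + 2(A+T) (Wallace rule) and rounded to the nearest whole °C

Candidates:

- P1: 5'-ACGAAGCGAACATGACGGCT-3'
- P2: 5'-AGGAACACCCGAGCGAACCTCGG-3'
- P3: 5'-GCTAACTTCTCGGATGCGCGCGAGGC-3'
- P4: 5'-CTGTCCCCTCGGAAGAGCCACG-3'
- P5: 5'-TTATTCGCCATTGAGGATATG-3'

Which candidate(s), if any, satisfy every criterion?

P1 (20 nt, A=7 T=2 G=6 C=5): 3' end GCT has 2 G/C ✓; Tm = 2·9 + 4·11 = 62°C, outside 66–76°C ✗ — fails.
P2 (23 nt, A=7 T=1 G=7 C=8): 3' end CGG has 3 G/C ✓; Tm = 2·8 + 4·15 = 76°C ✓ — passes.
P3 (26 nt, A=4 T=5 G=9 C=8): 3' end GGC has 3 G/C ✓; Tm = 2·9 + 4·17 = 86°C, outside 66–76°C ✗ — fails.
P4 (22 nt, A=4 T=3 G=6 C=9): 3' end ACG has 2 G/C ✓; Tm = 2·7 + 4·15 = 74°C ✓ — passes.
P5 (21 nt, A=5 T=8 G=5 C=3): 3' end ATG has 1 G/C, need ≥2 ✗; Tm = 2·13 + 4·8 = 58°C, outside 66–76°C ✗ — fails.

P2 and P4.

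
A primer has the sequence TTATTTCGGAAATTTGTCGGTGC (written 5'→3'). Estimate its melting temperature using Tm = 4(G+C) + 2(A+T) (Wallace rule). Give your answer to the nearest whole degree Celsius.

Base counts: A=4, T=10, G=6, C=3 (length 23).
Tm = 2·(4+10) + 4·(6+3) = 2·14 + 4·9 = 28 + 36 = 64°C.

64°C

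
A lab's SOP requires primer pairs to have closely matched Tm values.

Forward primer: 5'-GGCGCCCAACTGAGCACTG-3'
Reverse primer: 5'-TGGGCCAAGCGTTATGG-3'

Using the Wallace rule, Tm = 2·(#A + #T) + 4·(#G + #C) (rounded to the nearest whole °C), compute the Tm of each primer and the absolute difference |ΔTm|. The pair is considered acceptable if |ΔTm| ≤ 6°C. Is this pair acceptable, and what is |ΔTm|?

Forward: A=4 T=2 G=6 C=7 → Tm = 2·6 + 4·13 = 64°C.
Reverse: A=3 T=4 G=7 C=3 → Tm = 2·7 + 4·10 = 54°C.
|ΔTm| = |64 − 54| = 10°C, > 6°C.

|ΔTm| = 10°C; the pair is not acceptable.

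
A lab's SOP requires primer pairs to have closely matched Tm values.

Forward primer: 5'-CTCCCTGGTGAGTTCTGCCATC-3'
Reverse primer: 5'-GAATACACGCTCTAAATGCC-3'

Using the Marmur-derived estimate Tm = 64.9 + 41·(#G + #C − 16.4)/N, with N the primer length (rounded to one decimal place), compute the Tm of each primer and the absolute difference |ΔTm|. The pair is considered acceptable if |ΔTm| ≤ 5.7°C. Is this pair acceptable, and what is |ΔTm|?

|ΔTm| = 8.9°C; the pair is not acceptable.

Forward: G+C = 13, N = 22 → Tm = 64.9 + 41·(13 − 16.4)/22 = 58.6°C.
Reverse: G+C = 9, N = 20 → Tm = 64.9 + 41·(9 − 16.4)/20 = 49.7°C.
|ΔTm| = |58.6 − 49.7| = 8.9°C, > 5.7°C.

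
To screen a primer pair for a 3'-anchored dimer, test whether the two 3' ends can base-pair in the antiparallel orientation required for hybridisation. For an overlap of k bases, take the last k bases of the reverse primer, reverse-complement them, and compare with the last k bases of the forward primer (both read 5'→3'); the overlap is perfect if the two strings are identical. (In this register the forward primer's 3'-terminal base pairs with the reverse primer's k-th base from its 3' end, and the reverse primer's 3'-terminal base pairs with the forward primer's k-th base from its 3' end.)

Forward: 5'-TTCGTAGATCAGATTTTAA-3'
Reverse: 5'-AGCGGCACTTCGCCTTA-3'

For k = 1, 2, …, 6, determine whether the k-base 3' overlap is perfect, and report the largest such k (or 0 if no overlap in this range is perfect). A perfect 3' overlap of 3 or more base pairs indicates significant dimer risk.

Last 6 bases (5'→3') — forward …TTTTAA, reverse …GCCTTA.
Reverse complement of the reverse primer's last 6 bases: TAAGGC; its first k bases are the reverse complement of the reverse primer's last k bases, so a perfect k-base overlap needs the forward primer's last k bases to equal them.
Comparing (forward last k vs required): k=1: A vs T ✗; k=2: AA vs TA ✗; k=3: TAA vs TAA ✓; k=4: TTAA vs TAAG ✗; k=5: TTTAA vs TAAGG ✗; k=6: TTTTAA vs TAAGGC ✗.
Only k = 3 is perfect, so the longest perfect 3' overlap is 3.

Longest perfect overlap: 3 complementary base pairs; significant dimer risk (threshold 3).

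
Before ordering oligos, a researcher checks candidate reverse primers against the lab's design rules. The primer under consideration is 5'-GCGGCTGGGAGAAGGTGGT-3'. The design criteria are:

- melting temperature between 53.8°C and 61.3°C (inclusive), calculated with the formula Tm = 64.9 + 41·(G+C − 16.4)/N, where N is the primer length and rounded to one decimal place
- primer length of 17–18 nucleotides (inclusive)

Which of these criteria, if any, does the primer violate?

Fails: length.

Base counts: A=3, T=3, G=11, C=2 (length 19).
Tm: Tm = 64.9 + 41·(13 − 16.4)/19 = 57.6°C ✓
length: length 19, outside 17–18 ✗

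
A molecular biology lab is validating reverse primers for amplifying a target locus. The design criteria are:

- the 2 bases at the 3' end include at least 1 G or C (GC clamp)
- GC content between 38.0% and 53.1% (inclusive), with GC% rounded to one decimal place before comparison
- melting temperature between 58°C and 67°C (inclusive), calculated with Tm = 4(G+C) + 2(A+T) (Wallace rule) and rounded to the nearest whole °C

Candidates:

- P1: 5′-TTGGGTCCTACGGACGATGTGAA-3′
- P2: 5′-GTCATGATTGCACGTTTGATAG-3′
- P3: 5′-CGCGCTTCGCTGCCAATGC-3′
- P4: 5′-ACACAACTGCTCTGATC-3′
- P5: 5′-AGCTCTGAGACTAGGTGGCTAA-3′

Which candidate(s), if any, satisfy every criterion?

P2 only.

P1 (23 nt, A=5 T=6 G=8 C=4): 3' end AA has 0 G/C, need ≥1 ✗; GC 12/23 = 52.2% ✓; Tm = 2·11 + 4·12 = 70°C, outside 58–67°C ✗ — fails.
P2 (22 nt, A=5 T=8 G=6 C=3): 3' end AG has 1 G/C ✓; GC 9/22 = 40.9% ✓; Tm = 2·13 + 4·9 = 62°C ✓ — passes.
P3 (19 nt, A=2 T=4 G=5 C=8): 3' end GC has 2 G/C ✓; GC 13/19 = 68.4%, outside 38.0–53.1% ✗; Tm = 2·6 + 4·13 = 64°C ✓ — fails.
P4 (17 nt, A=5 T=4 G=2 C=6): 3' end TC has 1 G/C ✓; GC 8/17 = 47.1% ✓; Tm = 2·9 + 4·8 = 50°C, outside 58–67°C ✗ — fails.
P5 (22 nt, A=6 T=5 G=7 C=4): 3' end AA has 0 G/C, need ≥1 ✗; GC 11/22 = 50.0% ✓; Tm = 2·11 + 4·11 = 66°C ✓ — fails.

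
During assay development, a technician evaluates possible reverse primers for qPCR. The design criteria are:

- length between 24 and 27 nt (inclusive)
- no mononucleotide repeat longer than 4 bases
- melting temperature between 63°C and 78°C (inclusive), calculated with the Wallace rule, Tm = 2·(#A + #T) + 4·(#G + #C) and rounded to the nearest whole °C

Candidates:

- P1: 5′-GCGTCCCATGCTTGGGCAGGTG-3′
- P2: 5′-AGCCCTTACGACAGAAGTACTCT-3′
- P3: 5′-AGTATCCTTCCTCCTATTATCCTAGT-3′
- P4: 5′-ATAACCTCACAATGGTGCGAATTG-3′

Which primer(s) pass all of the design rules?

P1 (22 nt, A=2 T=5 G=9 C=6): length 22, outside 24–27 ✗; longest run = 3 ✓; Tm = 2·7 + 4·15 = 74°C ✓ — fails.
P2 (23 nt, A=7 T=5 G=4 C=7): length 23, outside 24–27 ✗; longest run = 3 ✓; Tm = 2·12 + 4·11 = 68°C ✓ — fails.
P3 (26 nt, A=5 T=11 G=2 C=8): length 26 ✓; longest run = 2 ✓; Tm = 2·16 + 4·10 = 72°C ✓ — passes.
P4 (24 nt, A=8 T=6 G=5 C=5): length 24 ✓; longest run = 2 ✓; Tm = 2·14 + 4·10 = 68°C ✓ — passes.

P3 and P4.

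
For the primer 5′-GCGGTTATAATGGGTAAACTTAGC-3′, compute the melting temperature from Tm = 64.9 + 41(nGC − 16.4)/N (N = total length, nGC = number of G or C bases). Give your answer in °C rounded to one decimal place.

54.0°C

Base counts: A=7, T=7, G=7, C=3; G+C = 10, N = 24.
Tm = 64.9 + 41·(10 − 16.4)/24 = 64.9 + -262.40/24 = 54.0°C.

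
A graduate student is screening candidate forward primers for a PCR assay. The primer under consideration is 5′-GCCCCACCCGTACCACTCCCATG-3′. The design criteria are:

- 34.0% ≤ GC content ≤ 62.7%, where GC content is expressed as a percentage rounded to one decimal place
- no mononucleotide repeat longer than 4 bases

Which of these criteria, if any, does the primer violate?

Base counts: A=4, T=3, G=3, C=13 (length 23).
GC content: GC 16/23 = 69.6%, outside 34.0–62.7% ✗
homopolymer run: longest run = 4 ✓

Fails: GC content.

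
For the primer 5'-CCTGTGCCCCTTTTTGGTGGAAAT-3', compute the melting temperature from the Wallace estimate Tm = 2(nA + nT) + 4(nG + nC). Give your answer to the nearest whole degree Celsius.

72°C

Base counts: A=3, T=9, G=6, C=6 (length 24).
Tm = 2·(3+9) + 4·(6+6) = 2·12 + 4·12 = 24 + 48 = 72°C.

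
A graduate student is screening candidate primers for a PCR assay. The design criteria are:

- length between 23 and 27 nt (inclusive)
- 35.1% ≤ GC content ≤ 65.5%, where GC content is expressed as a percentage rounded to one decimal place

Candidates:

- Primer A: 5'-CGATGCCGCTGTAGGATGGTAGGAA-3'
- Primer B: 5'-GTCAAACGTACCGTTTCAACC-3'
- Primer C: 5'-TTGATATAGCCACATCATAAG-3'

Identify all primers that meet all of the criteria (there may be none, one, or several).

Primer A only.

Primer A (25 nt, A=6 T=5 G=10 C=4): length 25 ✓; GC 14/25 = 56.0% ✓ — passes.
Primer B (21 nt, A=6 T=5 G=3 C=7): length 21, outside 23–27 ✗; GC 10/21 = 47.6% ✓ — fails.
Primer C (21 nt, A=8 T=6 G=3 C=4): length 21, outside 23–27 ✗; GC 7/21 = 33.3%, outside 35.1–65.5% ✗ — fails.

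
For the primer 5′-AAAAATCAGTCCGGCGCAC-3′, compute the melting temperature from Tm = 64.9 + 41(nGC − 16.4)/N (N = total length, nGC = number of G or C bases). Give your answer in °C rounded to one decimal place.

Base counts: A=7, T=2, G=4, C=6; G+C = 10, N = 19.
Tm = 64.9 + 41·(10 − 16.4)/19 = 64.9 + -262.40/19 = 51.1°C.

51.1°C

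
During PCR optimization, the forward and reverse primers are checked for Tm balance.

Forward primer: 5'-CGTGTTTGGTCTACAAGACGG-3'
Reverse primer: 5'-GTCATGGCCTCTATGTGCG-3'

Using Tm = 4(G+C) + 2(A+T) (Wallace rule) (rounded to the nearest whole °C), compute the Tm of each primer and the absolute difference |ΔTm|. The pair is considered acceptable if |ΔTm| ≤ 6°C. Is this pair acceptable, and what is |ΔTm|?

|ΔTm| = 4°C; the pair is acceptable.

Forward: A=4 T=6 G=7 C=4 → Tm = 2·10 + 4·11 = 64°C.
Reverse: A=2 T=6 G=6 C=5 → Tm = 2·8 + 4·11 = 60°C.
|ΔTm| = |64 − 60| = 4°C, ≤ 6°C.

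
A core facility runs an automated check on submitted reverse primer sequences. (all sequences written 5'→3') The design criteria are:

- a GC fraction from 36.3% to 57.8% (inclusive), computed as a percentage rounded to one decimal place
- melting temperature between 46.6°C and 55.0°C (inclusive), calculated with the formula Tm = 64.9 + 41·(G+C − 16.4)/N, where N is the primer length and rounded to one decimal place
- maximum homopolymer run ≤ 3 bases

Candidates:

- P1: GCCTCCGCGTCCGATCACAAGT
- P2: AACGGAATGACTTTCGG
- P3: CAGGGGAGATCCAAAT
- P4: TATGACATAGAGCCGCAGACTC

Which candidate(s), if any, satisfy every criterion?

P4 only.

P1 (22 nt, A=4 T=4 G=5 C=9): GC 14/22 = 63.6%, outside 36.3–57.8% ✗; Tm = 64.9 + 41·(14 − 16.4)/22 = 60.4°C, outside 46.6–55.0°C ✗; longest run = 2 ✓ — fails.
P2 (17 nt, A=5 T=4 G=5 C=3): GC 8/17 = 47.1% ✓; Tm = 64.9 + 41·(8 − 16.4)/17 = 44.6°C, outside 46.6–55.0°C ✗; longest run = 3 ✓ — fails.
P3 (16 nt, A=6 T=2 G=5 C=3): GC 8/16 = 50.0% ✓; Tm = 64.9 + 41·(8 − 16.4)/16 = 43.4°C, outside 46.6–55.0°C ✗; longest run = 4, exceeds 3 ✗ — fails.
P4 (22 nt, A=7 T=4 G=5 C=6): GC 11/22 = 50.0% ✓; Tm = 64.9 + 41·(11 − 16.4)/22 = 54.8°C ✓; longest run = 2 ✓ — passes.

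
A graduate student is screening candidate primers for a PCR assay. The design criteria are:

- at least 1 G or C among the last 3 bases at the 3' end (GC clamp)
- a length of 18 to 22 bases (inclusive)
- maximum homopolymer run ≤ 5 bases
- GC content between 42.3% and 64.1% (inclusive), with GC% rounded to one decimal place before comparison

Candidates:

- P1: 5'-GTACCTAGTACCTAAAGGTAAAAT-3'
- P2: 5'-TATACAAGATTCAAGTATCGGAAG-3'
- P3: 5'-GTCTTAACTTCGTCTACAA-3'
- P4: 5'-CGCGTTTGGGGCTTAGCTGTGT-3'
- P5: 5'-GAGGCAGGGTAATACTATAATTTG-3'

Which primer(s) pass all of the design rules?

P1 (24 nt, A=10 T=6 G=4 C=4): 3' end AAT has 0 G/C, need ≥1 ✗; length 24, outside 18–22 ✗; longest run = 4 ✓; GC 8/24 = 33.3%, outside 42.3–64.1% ✗ — fails.
P2 (24 nt, A=10 T=6 G=5 C=3): 3' end AAG has 1 G/C ✓; length 24, outside 18–22 ✗; longest run = 2 ✓; GC 8/24 = 33.3%, outside 42.3–64.1% ✗ — fails.
P3 (19 nt, A=5 T=7 G=2 C=5): 3' end CAA has 1 G/C ✓; length 19 ✓; longest run = 2 ✓; GC 7/19 = 36.8%, outside 42.3–64.1% ✗ — fails.
P4 (22 nt, A=1 T=8 G=9 C=4): 3' end TGT has 1 G/C ✓; length 22 ✓; longest run = 4 ✓; GC 13/22 = 59.1% ✓ — passes.
P5 (24 nt, A=8 T=7 G=7 C=2): 3' end TTG has 1 G/C ✓; length 24, outside 18–22 ✗; longest run = 3 ✓; GC 9/24 = 37.5%, outside 42.3–64.1% ✗ — fails.

P4 only.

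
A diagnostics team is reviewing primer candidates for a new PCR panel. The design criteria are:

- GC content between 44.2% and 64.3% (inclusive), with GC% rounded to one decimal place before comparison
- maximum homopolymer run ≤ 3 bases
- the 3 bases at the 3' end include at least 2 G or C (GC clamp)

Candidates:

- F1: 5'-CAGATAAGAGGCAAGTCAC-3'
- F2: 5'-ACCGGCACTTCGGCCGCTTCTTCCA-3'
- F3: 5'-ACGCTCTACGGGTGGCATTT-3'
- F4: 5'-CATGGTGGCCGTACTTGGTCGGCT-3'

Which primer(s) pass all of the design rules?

F1, F2 and F4.

F1 (19 nt, A=8 T=2 G=5 C=4): GC 9/19 = 47.4% ✓; longest run = 2 ✓; 3' end CAC has 2 G/C ✓ — passes.
F2 (25 nt, A=3 T=6 G=5 C=11): GC 16/25 = 64.0% ✓; longest run = 2 ✓; 3' end CCA has 2 G/C ✓ — passes.
F3 (20 nt, A=3 T=6 G=6 C=5): GC 11/20 = 55.0% ✓; longest run = 3 ✓; 3' end TTT has 0 G/C, need ≥2 ✗ — fails.
F4 (24 nt, A=2 T=7 G=9 C=6): GC 15/24 = 62.5% ✓; longest run = 2 ✓; 3' end GCT has 2 G/C ✓ — passes.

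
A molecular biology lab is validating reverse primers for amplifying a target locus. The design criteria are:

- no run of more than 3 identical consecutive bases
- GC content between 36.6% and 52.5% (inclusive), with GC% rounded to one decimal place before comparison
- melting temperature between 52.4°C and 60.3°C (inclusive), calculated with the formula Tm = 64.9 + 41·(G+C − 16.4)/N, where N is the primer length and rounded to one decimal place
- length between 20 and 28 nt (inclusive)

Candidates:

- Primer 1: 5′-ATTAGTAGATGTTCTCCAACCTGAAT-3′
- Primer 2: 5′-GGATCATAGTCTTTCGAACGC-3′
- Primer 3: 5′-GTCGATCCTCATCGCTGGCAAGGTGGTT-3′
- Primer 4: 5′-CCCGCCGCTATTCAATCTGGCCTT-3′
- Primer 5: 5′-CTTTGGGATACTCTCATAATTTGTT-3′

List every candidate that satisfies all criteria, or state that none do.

Primer 1 (26 nt, A=8 T=9 G=4 C=5): longest run = 2 ✓; GC 9/26 = 34.6%, outside 36.6–52.5% ✗; Tm = 64.9 + 41·(9 − 16.4)/26 = 53.2°C ✓; length 26 ✓ — fails.
Primer 2 (21 nt, A=5 T=6 G=5 C=5): longest run = 3 ✓; GC 10/21 = 47.6% ✓; Tm = 64.9 + 41·(10 − 16.4)/21 = 52.4°C ✓; length 21 ✓ — passes.
Primer 3 (28 nt, A=4 T=8 G=9 C=7): longest run = 2 ✓; GC 16/28 = 57.1%, outside 36.6–52.5% ✗; Tm = 64.9 + 41·(16 − 16.4)/28 = 64.3°C, outside 52.4–60.3°C ✗; length 28 ✓ — fails.
Primer 4 (24 nt, A=3 T=7 G=4 C=10): longest run = 3 ✓; GC 14/24 = 58.3%, outside 36.6–52.5% ✗; Tm = 64.9 + 41·(14 − 16.4)/24 = 60.8°C, outside 52.4–60.3°C ✗; length 24 ✓ — fails.
Primer 5 (25 nt, A=5 T=12 G=4 C=4): longest run = 3 ✓; GC 8/25 = 32.0%, outside 36.6–52.5% ✗; Tm = 64.9 + 41·(8 − 16.4)/25 = 51.1°C, outside 52.4–60.3°C ✗; length 25 ✓ — fails.

Primer 2 only.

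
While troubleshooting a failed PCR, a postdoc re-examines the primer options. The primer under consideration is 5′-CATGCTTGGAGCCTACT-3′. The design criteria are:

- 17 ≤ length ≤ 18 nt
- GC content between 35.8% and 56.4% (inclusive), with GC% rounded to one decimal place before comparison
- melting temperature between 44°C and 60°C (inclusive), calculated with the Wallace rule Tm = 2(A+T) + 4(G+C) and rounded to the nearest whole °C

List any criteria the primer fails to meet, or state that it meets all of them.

Meets all criteria.

Base counts: A=3, T=5, G=4, C=5 (length 17).
length: length 17 ✓
GC content: GC 9/17 = 52.9% ✓
Tm: Tm = 2·8 + 4·9 = 52°C ✓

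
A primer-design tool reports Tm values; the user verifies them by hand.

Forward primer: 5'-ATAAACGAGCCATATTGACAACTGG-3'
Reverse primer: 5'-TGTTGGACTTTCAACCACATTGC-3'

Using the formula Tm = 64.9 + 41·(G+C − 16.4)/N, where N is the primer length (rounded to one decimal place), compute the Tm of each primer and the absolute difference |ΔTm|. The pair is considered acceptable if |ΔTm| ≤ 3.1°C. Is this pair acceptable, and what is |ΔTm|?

Forward: G+C = 10, N = 25 → Tm = 64.9 + 41·(10 − 16.4)/25 = 54.4°C.
Reverse: G+C = 10, N = 23 → Tm = 64.9 + 41·(10 − 16.4)/23 = 53.5°C.
|ΔTm| = |54.4 − 53.5| = 0.9°C, ≤ 3.1°C.

|ΔTm| = 0.9°C; the pair is acceptable.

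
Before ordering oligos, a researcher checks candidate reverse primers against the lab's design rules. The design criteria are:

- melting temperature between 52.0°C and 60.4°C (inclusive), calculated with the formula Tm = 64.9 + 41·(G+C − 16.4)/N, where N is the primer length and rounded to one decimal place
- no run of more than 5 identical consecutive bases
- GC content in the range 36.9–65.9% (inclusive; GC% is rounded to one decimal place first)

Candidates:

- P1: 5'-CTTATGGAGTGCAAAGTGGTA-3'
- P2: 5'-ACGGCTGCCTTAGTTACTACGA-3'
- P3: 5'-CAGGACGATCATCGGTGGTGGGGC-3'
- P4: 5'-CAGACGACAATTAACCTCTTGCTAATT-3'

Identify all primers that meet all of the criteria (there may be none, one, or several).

P2 and P4.

P1 (21 nt, A=6 T=6 G=7 C=2): Tm = 64.9 + 41·(9 − 16.4)/21 = 50.5°C, outside 52.0–60.4°C ✗; longest run = 3 ✓; GC 9/21 = 42.9% ✓ — fails.
P2 (22 nt, A=5 T=6 G=5 C=6): Tm = 64.9 + 41·(11 − 16.4)/22 = 54.8°C ✓; longest run = 2 ✓; GC 11/22 = 50.0% ✓ — passes.
P3 (24 nt, A=4 T=4 G=11 C=5): Tm = 64.9 + 41·(16 − 16.4)/24 = 64.2°C, outside 52.0–60.4°C ✗; longest run = 4 ✓; GC 16/24 = 66.7%, outside 36.9–65.9% ✗ — fails.
P4 (27 nt, A=9 T=8 G=3 C=7): Tm = 64.9 + 41·(10 − 16.4)/27 = 55.2°C ✓; longest run = 2 ✓; GC 10/27 = 37.0% ✓ — passes.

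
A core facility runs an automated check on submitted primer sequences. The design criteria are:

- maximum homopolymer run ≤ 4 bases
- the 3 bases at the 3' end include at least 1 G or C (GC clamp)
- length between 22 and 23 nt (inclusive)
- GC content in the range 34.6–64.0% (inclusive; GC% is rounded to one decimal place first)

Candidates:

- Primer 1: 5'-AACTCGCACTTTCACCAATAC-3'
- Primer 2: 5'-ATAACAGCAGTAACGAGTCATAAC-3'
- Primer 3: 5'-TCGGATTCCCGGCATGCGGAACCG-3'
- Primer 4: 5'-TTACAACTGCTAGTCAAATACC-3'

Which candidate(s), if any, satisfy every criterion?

Primer 1 (21 nt, A=7 T=5 G=1 C=8): longest run = 3 ✓; 3' end TAC has 1 G/C ✓; length 21, outside 22–23 ✗; GC 9/21 = 42.9% ✓ — fails.
Primer 2 (24 nt, A=11 T=4 G=4 C=5): longest run = 2 ✓; 3' end AAC has 1 G/C ✓; length 24, outside 22–23 ✗; GC 9/24 = 37.5% ✓ — fails.
Primer 3 (24 nt, A=4 T=4 G=8 C=8): longest run = 3 ✓; 3' end CCG has 3 G/C ✓; length 24, outside 22–23 ✗; GC 16/24 = 66.7%, outside 34.6–64.0% ✗ — fails.
Primer 4 (22 nt, A=8 T=6 G=2 C=6): longest run = 3 ✓; 3' end ACC has 2 G/C ✓; length 22 ✓; GC 8/22 = 36.4% ✓ — passes.

Primer 4 only.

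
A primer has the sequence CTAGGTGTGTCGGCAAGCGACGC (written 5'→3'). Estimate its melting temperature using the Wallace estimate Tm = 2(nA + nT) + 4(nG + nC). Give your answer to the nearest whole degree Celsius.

76°C

Base counts: A=4, T=4, G=9, C=6 (length 23).
Tm = 2·(4+4) + 4·(9+6) = 2·8 + 4·15 = 16 + 60 = 76°C.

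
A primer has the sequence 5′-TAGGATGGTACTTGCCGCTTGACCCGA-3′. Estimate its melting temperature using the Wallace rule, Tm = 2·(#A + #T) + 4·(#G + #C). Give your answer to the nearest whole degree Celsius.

84°C

Base counts: A=5, T=7, G=8, C=7 (length 27).
Tm = 2·(5+7) + 4·(8+7) = 2·12 + 4·15 = 24 + 60 = 84°C.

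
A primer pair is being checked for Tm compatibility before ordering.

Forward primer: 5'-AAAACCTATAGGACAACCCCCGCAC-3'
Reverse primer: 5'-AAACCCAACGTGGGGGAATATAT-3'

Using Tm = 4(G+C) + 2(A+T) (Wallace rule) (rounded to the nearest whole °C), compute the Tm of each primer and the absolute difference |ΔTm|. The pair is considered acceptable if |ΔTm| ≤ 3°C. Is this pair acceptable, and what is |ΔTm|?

Forward: A=10 T=2 G=3 C=10 → Tm = 2·12 + 4·13 = 76°C.
Reverse: A=9 T=4 G=6 C=4 → Tm = 2·13 + 4·10 = 66°C.
|ΔTm| = |76 − 66| = 10°C, > 3°C.

|ΔTm| = 10°C; the pair is not acceptable.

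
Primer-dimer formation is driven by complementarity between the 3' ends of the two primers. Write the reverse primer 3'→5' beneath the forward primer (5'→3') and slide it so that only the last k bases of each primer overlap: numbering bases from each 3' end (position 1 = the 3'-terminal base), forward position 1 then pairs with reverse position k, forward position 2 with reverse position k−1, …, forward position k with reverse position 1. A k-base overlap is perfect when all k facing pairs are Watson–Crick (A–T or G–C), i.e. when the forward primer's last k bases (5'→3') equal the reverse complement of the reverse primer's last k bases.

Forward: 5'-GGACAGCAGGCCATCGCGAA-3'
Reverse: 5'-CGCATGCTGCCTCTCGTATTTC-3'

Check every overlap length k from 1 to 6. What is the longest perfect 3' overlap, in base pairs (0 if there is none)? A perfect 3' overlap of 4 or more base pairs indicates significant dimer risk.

Longest perfect overlap: 3 complementary base pairs; below the dimer-risk threshold (threshold 4).

Last 6 bases (5'→3') — forward …CGCGAA, reverse …TATTTC.
Reverse complement of the reverse primer's last 6 bases: GAAATA; its first k bases are the reverse complement of the reverse primer's last k bases, so a perfect k-base overlap needs the forward primer's last k bases to equal them.
Comparing (forward last k vs required): k=1: A vs G ✗; k=2: AA vs GA ✗; k=3: GAA vs GAA ✓; k=4: CGAA vs GAAA ✗; k=5: GCGAA vs GAAAT ✗; k=6: CGCGAA vs GAAATA ✗.
Only k = 3 is perfect, so the longest perfect 3' overlap is 3.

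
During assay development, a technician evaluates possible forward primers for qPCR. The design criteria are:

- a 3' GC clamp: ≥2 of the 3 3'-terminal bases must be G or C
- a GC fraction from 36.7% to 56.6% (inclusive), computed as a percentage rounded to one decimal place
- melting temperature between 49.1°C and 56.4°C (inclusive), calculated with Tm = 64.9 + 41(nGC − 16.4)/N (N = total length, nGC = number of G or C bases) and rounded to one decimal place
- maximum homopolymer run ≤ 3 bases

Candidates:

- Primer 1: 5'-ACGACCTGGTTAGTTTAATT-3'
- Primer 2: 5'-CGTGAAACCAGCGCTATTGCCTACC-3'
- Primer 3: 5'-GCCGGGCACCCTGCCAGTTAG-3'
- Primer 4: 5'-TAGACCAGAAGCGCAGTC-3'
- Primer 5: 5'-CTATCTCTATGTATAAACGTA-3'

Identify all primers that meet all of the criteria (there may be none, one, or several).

Primer 1 (20 nt, A=5 T=8 G=4 C=3): 3' end ATT has 0 G/C, need ≥2 ✗; GC 7/20 = 35.0%, outside 36.7–56.6% ✗; Tm = 64.9 + 41·(7 − 16.4)/20 = 45.6°C, outside 49.1–56.4°C ✗; longest run = 3 ✓ — fails.
Primer 2 (25 nt, A=6 T=5 G=5 C=9): 3' end ACC has 2 G/C ✓; GC 14/25 = 56.0% ✓; Tm = 64.9 + 41·(14 − 16.4)/25 = 61.0°C, outside 49.1–56.4°C ✗; longest run = 3 ✓ — fails.
Primer 3 (21 nt, A=3 T=3 G=7 C=8): 3' end TAG has 1 G/C, need ≥2 ✗; GC 15/21 = 71.4%, outside 36.7–56.6% ✗; Tm = 64.9 + 41·(15 − 16.4)/21 = 62.2°C, outside 49.1–56.4°C ✗; longest run = 3 ✓ — fails.
Primer 4 (18 nt, A=6 T=2 G=5 C=5): 3' end GTC has 2 G/C ✓; GC 10/18 = 55.6% ✓; Tm = 64.9 + 41·(10 − 16.4)/18 = 50.3°C ✓; longest run = 2 ✓ — passes.
Primer 5 (21 nt, A=7 T=8 G=2 C=4): 3' end GTA has 1 G/C, need ≥2 ✗; GC 6/21 = 28.6%, outside 36.7–56.6% ✗; Tm = 64.9 + 41·(6 − 16.4)/21 = 44.6°C, outside 49.1–56.4°C ✗; longest run = 3 ✓ — fails.

Primer 4 only.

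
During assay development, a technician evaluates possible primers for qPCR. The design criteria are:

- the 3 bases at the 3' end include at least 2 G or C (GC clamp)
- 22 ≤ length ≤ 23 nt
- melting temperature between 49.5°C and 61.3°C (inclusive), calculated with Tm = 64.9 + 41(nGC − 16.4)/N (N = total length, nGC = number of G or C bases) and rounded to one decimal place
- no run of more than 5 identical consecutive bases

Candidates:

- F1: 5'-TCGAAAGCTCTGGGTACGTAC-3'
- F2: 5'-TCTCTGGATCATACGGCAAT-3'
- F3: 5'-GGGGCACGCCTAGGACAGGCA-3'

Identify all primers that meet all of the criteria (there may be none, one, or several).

None of the candidates satisfy all criteria.

F1 (21 nt, A=5 T=5 G=6 C=5): 3' end TAC has 1 G/C, need ≥2 ✗; length 21, outside 22–23 ✗; Tm = 64.9 + 41·(11 − 16.4)/21 = 54.4°C ✓; longest run = 3 ✓ — fails.
F2 (20 nt, A=5 T=6 G=4 C=5): 3' end AAT has 0 G/C, need ≥2 ✗; length 20, outside 22–23 ✗; Tm = 64.9 + 41·(9 − 16.4)/20 = 49.7°C ✓; longest run = 2 ✓ — fails.
F3 (21 nt, A=5 T=1 G=9 C=6): 3' end GCA has 2 G/C ✓; length 21, outside 22–23 ✗; Tm = 64.9 + 41·(15 − 16.4)/21 = 62.2°C, outside 49.5–61.3°C ✗; longest run = 4 ✓ — fails.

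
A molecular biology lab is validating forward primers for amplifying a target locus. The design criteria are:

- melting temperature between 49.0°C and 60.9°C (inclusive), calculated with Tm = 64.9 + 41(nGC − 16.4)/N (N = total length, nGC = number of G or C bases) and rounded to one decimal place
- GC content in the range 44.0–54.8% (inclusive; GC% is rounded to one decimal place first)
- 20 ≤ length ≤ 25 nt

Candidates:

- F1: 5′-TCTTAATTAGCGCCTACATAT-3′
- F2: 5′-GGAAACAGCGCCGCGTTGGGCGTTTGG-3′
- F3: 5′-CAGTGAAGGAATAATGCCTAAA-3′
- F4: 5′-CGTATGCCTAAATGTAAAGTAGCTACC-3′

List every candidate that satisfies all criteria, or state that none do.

F1 (21 nt, A=6 T=8 G=2 C=5): Tm = 64.9 + 41·(7 − 16.4)/21 = 46.5°C, outside 49.0–60.9°C ✗; GC 7/21 = 33.3%, outside 44.0–54.8% ✗; length 21 ✓ — fails.
F2 (27 nt, A=4 T=5 G=12 C=6): Tm = 64.9 + 41·(18 − 16.4)/27 = 67.3°C, outside 49.0–60.9°C ✗; GC 18/27 = 66.7%, outside 44.0–54.8% ✗; length 27, outside 20–25 ✗ — fails.
F3 (22 nt, A=10 T=4 G=5 C=3): Tm = 64.9 + 41·(8 − 16.4)/22 = 49.2°C ✓; GC 8/22 = 36.4%, outside 44.0–54.8% ✗; length 22 ✓ — fails.
F4 (27 nt, A=9 T=7 G=5 C=6): Tm = 64.9 + 41·(11 − 16.4)/27 = 56.7°C ✓; GC 11/27 = 40.7%, outside 44.0–54.8% ✗; length 27, outside 20–25 ✗ — fails.

None of the candidates satisfy all criteria.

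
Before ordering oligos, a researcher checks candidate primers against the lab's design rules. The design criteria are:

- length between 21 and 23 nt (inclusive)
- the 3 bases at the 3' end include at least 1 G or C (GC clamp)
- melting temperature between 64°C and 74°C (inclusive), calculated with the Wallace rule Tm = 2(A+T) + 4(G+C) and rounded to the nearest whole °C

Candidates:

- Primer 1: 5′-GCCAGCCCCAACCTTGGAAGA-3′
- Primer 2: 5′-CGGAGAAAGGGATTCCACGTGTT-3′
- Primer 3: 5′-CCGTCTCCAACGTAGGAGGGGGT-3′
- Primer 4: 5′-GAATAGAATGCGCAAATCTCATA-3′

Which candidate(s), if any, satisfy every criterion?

Primer 1 (21 nt, A=6 T=2 G=5 C=8): length 21 ✓; 3' end AGA has 1 G/C ✓; Tm = 2·8 + 4·13 = 68°C ✓ — passes.
Primer 2 (23 nt, A=6 T=5 G=8 C=4): length 23 ✓; 3' end GTT has 1 G/C ✓; Tm = 2·11 + 4·12 = 70°C ✓ — passes.
Primer 3 (23 nt, A=4 T=4 G=9 C=6): length 23 ✓; 3' end GGT has 2 G/C ✓; Tm = 2·8 + 4·15 = 76°C, outside 64–74°C ✗ — fails.
Primer 4 (23 nt, A=10 T=5 G=4 C=4): length 23 ✓; 3' end ATA has 0 G/C, need ≥1 ✗; Tm = 2·15 + 4·8 = 62°C, outside 64–74°C ✗ — fails.

Primer 1 and Primer 2.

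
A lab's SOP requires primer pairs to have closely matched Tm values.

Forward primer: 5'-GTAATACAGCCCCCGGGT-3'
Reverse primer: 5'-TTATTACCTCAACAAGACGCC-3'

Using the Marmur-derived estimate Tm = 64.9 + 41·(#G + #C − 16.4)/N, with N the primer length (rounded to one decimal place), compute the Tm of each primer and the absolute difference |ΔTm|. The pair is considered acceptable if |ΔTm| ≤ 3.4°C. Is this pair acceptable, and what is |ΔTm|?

Forward: G+C = 11, N = 18 → Tm = 64.9 + 41·(11 − 16.4)/18 = 52.6°C.
Reverse: G+C = 9, N = 21 → Tm = 64.9 + 41·(9 − 16.4)/21 = 50.5°C.
|ΔTm| = |52.6 − 50.5| = 2.1°C, ≤ 3.4°C.

|ΔTm| = 2.1°C; the pair is acceptable.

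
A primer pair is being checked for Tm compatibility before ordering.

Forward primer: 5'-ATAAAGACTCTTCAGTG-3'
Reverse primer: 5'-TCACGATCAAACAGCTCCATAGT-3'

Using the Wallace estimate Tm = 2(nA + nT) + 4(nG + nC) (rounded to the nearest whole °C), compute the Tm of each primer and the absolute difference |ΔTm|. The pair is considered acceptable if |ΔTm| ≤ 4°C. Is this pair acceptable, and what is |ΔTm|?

|ΔTm| = 20°C; the pair is not acceptable.

Forward: A=6 T=5 G=3 C=3 → Tm = 2·11 + 4·6 = 46°C.
Reverse: A=8 T=5 G=3 C=7 → Tm = 2·13 + 4·10 = 66°C.
|ΔTm| = |46 − 66| = 20°C, > 4°C.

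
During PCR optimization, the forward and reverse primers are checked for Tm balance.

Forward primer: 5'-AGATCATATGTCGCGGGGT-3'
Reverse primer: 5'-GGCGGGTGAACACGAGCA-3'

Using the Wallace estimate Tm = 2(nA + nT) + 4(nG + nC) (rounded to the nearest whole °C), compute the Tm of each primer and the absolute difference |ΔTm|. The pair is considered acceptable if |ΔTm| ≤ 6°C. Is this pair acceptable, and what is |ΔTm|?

|ΔTm| = 2°C; the pair is acceptable.

Forward: A=4 T=5 G=7 C=3 → Tm = 2·9 + 4·10 = 58°C.
Reverse: A=5 T=1 G=8 C=4 → Tm = 2·6 + 4·12 = 60°C.
|ΔTm| = |58 − 60| = 2°C, ≤ 6°C.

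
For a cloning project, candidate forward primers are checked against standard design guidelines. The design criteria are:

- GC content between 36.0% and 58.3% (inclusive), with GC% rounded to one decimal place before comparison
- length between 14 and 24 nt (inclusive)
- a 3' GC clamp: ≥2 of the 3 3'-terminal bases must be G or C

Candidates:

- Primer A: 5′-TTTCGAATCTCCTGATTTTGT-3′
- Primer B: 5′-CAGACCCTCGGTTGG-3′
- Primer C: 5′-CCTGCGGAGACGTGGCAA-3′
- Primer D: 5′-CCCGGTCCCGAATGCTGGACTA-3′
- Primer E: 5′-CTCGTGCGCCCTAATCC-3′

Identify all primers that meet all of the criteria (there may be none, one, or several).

None of the candidates satisfy all criteria.

Primer A (21 nt, A=3 T=11 G=3 C=4): GC 7/21 = 33.3%, outside 36.0–58.3% ✗; length 21 ✓; 3' end TGT has 1 G/C, need ≥2 ✗ — fails.
Primer B (15 nt, A=2 T=3 G=5 C=5): GC 10/15 = 66.7%, outside 36.0–58.3% ✗; length 15 ✓; 3' end TGG has 2 G/C ✓ — fails.
Primer C (18 nt, A=4 T=2 G=7 C=5): GC 12/18 = 66.7%, outside 36.0–58.3% ✗; length 18 ✓; 3' end CAA has 1 G/C, need ≥2 ✗ — fails.
Primer D (22 nt, A=4 T=4 G=6 C=8): GC 14/22 = 63.6%, outside 36.0–58.3% ✗; length 22 ✓; 3' end CTA has 1 G/C, need ≥2 ✗ — fails.
Primer E (17 nt, A=2 T=4 G=3 C=8): GC 11/17 = 64.7%, outside 36.0–58.3% ✗; length 17 ✓; 3' end TCC has 2 G/C ✓ — fails.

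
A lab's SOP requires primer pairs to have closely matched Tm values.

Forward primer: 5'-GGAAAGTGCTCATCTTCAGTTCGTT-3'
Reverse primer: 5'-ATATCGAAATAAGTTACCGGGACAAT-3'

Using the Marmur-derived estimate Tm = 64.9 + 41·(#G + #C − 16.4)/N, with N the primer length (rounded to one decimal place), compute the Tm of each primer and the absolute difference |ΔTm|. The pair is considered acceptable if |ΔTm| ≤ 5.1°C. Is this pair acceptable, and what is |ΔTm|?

|ΔTm| = 2.8°C; the pair is acceptable.

Forward: G+C = 11, N = 25 → Tm = 64.9 + 41·(11 − 16.4)/25 = 56.0°C.
Reverse: G+C = 9, N = 26 → Tm = 64.9 + 41·(9 − 16.4)/26 = 53.2°C.
|ΔTm| = |56.0 − 53.2| = 2.8°C, ≤ 5.1°C.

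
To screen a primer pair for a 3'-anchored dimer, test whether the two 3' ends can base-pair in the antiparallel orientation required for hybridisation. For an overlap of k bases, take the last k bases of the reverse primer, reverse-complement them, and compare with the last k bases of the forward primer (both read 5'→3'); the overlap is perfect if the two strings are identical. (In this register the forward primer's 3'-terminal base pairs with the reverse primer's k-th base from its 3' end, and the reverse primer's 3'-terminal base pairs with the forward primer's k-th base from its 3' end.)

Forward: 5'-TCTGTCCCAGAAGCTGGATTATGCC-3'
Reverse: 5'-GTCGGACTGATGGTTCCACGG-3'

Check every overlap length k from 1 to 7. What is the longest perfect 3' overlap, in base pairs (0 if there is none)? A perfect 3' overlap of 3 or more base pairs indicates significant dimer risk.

Last 7 bases (5'→3') — forward …TTATGCC, reverse …TCCACGG.
Reverse complement of the reverse primer's last 7 bases: CCGTGGA; its first k bases are the reverse complement of the reverse primer's last k bases, so a perfect k-base overlap needs the forward primer's last k bases to equal them.
Comparing (forward last k vs required): k=1: C vs C ✓; k=2: CC vs CC ✓; k=3: GCC vs CCG ✗; k=4: TGCC vs CCGT ✗; k=5: ATGCC vs CCGTG ✗; k=6: TATGCC vs CCGTGG ✗; k=7: TTATGCC vs CCGTGGA ✗.
Perfect overlaps at k = 1, 2; the largest is 2.

Longest perfect overlap: 2 complementary base pairs; below the dimer-risk threshold (threshold 3).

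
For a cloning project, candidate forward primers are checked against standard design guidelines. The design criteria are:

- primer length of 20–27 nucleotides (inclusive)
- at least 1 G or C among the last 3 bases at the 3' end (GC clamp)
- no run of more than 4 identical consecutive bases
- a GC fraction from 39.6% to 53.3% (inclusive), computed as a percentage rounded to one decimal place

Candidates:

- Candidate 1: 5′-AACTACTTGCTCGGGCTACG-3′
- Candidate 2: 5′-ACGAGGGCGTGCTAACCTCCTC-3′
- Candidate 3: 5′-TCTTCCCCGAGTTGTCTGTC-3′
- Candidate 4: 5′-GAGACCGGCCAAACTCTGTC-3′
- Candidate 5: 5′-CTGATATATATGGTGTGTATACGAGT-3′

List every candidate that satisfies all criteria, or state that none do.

Candidate 1 (20 nt, A=4 T=5 G=5 C=6): length 20 ✓; 3' end ACG has 2 G/C ✓; longest run = 3 ✓; GC 11/20 = 55.0%, outside 39.6–53.3% ✗ — fails.
Candidate 2 (22 nt, A=4 T=4 G=6 C=8): length 22 ✓; 3' end CTC has 2 G/C ✓; longest run = 3 ✓; GC 14/22 = 63.6%, outside 39.6–53.3% ✗ — fails.
Candidate 3 (20 nt, A=1 T=8 G=4 C=7): length 20 ✓; 3' end GTC has 2 G/C ✓; longest run = 4 ✓; GC 11/20 = 55.0%, outside 39.6–53.3% ✗ — fails.
Candidate 4 (20 nt, A=5 T=3 G=5 C=7): length 20 ✓; 3' end GTC has 2 G/C ✓; longest run = 3 ✓; GC 12/20 = 60.0%, outside 39.6–53.3% ✗ — fails.
Candidate 5 (26 nt, A=7 T=10 G=7 C=2): length 26 ✓; 3' end AGT has 1 G/C ✓; longest run = 2 ✓; GC 9/26 = 34.6%, outside 39.6–53.3% ✗ — fails.

None of the candidates satisfy all criteria.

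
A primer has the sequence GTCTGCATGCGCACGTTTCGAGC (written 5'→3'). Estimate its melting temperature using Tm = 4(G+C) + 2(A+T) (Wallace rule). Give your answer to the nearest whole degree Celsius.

74°C

Base counts: A=3, T=6, G=7, C=7 (length 23).
Tm = 2·(3+6) + 4·(7+7) = 2·9 + 4·14 = 18 + 56 = 74°C.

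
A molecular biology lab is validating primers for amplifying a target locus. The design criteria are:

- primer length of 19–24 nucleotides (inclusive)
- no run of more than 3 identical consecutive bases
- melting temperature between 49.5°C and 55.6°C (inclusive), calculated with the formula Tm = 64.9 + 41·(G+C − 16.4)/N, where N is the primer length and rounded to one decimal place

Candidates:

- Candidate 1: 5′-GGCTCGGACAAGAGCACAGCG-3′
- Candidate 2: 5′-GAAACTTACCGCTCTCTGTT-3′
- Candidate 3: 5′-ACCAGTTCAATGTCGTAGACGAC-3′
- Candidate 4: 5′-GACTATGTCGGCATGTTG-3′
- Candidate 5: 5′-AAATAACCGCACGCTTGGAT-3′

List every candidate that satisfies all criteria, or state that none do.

Candidate 2, Candidate 3 and Candidate 5.

Candidate 1 (21 nt, A=6 T=1 G=8 C=6): length 21 ✓; longest run = 2 ✓; Tm = 64.9 + 41·(14 − 16.4)/21 = 60.2°C, outside 49.5–55.6°C ✗ — fails.
Candidate 2 (20 nt, A=4 T=7 G=3 C=6): length 20 ✓; longest run = 3 ✓; Tm = 64.9 + 41·(9 − 16.4)/20 = 49.7°C ✓ — passes.
Candidate 3 (23 nt, A=7 T=5 G=5 C=6): length 23 ✓; longest run = 2 ✓; Tm = 64.9 + 41·(11 − 16.4)/23 = 55.3°C ✓ — passes.
Candidate 4 (18 nt, A=3 T=6 G=6 C=3): length 18, outside 19–24 ✗; longest run = 2 ✓; Tm = 64.9 + 41·(9 − 16.4)/18 = 48.0°C, outside 49.5–55.6°C ✗ — fails.
Candidate 5 (20 nt, A=7 T=4 G=4 C=5): length 20 ✓; longest run = 3 ✓; Tm = 64.9 + 41·(9 − 16.4)/20 = 49.7°C ✓ — passes.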